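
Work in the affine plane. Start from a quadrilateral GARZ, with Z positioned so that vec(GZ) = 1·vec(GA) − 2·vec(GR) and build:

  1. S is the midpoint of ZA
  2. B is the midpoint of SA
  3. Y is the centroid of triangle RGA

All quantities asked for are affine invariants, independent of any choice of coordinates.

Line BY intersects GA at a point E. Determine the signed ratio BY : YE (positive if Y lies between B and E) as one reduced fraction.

BY:YE = -5/2

Work in coordinates with G = (0, 0), A = (1, 0), R = (0, 1), Z = (1, -2).
1. S is the midpoint of ZA ⇒ S = (1, -1)
2. B is the midpoint of SA ⇒ B = (1, -1/2)
3. Y is the centroid of triangle RGA ⇒ Y = (1/3, 1/3)
line BY meets GA at E = (3/5, 0)
Y = B + t·(E−B) with t = 5/3, so BY:YE = 5/3:-2/3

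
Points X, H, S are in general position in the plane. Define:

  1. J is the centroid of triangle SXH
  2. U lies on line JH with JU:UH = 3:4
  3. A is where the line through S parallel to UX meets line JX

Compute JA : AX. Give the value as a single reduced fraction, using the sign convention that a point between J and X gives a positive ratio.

JA:AX = -10/13

Choose coordinates X = (0, 0), H = (1, 0), S = (0, 1).
1. J is the centroid of triangle SXH ⇒ J = (1/3, 1/3)
2. U lies on line JH with JU:UH = 3:4 ⇒ U = (13/21, 4/21)
3. A is where the line through S parallel to UX meets line JX ⇒ A = (13/9, 13/9)
A = J + t·(X−J) with t = -10/3, so JA:AX = t:(1−t) = -10/3:13/3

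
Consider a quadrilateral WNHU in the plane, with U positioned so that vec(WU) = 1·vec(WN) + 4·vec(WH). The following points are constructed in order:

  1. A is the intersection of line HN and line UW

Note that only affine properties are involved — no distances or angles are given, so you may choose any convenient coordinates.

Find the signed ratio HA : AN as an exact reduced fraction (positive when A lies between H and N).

HA:AN = 1/4

Choose coordinates W = (0, 0), N = (1, 0), H = (0, 1), U = (1, 4).
1. A is the intersection of line HN and line UW ⇒ A = (1/5, 4/5)
A = H + t·(N−H) with t = 1/5, so HA:AN = t:(1−t) = 1/5:4/5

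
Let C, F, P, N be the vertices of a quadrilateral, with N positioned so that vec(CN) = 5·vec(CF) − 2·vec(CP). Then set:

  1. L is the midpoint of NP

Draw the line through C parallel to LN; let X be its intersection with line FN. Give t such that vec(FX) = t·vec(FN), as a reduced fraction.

Choose coordinates C = (0, 0), F = (1, 0), P = (0, 1), N = (5, -2).
1. L is the midpoint of NP ⇒ L = (5/2, -1/2)
through C parallel to LN: direction (5/2, -3/2); meets FN at X = (-5, 3)
X = F + t·(N−F) with t = -3/2

t = -3/2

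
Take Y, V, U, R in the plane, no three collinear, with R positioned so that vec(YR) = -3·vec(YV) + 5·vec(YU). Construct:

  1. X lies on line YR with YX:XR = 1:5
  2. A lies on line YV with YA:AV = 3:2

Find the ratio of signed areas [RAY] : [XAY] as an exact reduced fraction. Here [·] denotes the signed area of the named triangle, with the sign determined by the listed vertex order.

[RAY]:[XAY] = 6

Work in coordinates with Y = (0, 0), V = (1, 0), U = (0, 1), R = (-3, 5).
1. X lies on line YR with YX:XR = 1:5 ⇒ X = (-1/2, 5/6)
2. A lies on line YV with YA:AV = 3:2 ⇒ A = (3/5, 0)
2·[RAY] = -3, 2·[XAY] = -1/2
[RAY]:[XAY] = -3:-1/2 = 6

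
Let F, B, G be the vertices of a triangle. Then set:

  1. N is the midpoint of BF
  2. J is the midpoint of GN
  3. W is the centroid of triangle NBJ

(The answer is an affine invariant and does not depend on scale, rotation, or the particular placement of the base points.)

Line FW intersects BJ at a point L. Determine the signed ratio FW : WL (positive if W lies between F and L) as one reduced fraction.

Set F = (0, 0), B = (1, 0), G = (0, 1); any affine frame gives the same invariant.
1. N is the midpoint of BF ⇒ N = (1/2, 0)
2. J is the midpoint of GN ⇒ J = (1/4, 1/2)
3. W is the centroid of triangle NBJ ⇒ W = (7/12, 1/6)
line FW meets BJ at L = (7/10, 1/5)
W = F + t·(L−F) with t = 5/6, so FW:WL = 5/6:1/6

FW:WL = 5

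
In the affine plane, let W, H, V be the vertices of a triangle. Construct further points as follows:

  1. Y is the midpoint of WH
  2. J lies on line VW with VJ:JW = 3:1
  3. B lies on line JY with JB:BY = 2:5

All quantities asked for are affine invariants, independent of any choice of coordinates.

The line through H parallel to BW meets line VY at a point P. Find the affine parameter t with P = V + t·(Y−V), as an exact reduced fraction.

t = 18/13

Choose coordinates W = (0, 0), H = (1, 0), V = (0, 1).
1. Y is the midpoint of WH ⇒ Y = (1/2, 0)
2. J lies on line VW with VJ:JW = 3:1 ⇒ J = (0, 1/4)
3. B lies on line JY with JB:BY = 2:5 ⇒ B = (1/7, 5/28)
through H parallel to BW: direction (-1/7, -5/28); meets VY at P = (9/13, -5/13)
P = V + t·(Y−V) with t = 18/13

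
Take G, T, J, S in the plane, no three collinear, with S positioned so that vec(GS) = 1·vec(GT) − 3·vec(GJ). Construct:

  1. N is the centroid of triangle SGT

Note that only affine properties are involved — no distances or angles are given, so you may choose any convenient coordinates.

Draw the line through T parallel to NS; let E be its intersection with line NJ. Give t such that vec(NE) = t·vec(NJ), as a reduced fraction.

t = -3/2

Work in coordinates with G = (0, 0), T = (1, 0), J = (0, 1), S = (1, -3).
1. N is the centroid of triangle SGT ⇒ N = (2/3, -1)
through T parallel to NS: direction (1/3, -2); meets NJ at E = (5/3, -4)
E = N + t·(J−N) with t = -3/2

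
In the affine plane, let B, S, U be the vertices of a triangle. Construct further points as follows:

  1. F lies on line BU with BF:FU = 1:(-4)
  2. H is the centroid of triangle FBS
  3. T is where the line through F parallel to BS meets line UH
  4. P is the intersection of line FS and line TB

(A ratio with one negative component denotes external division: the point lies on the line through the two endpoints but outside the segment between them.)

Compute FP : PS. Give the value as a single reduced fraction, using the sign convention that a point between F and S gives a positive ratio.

Choose coordinates B = (0, 0), S = (1, 0), U = (0, 1).
1. F lies on line BU with BF:FU = 1:(-4) ⇒ F = (0, -1/3)
2. H is the centroid of triangle FBS ⇒ H = (1/3, -1/9)
3. T is where the line through F parallel to BS meets line UH ⇒ T = (2/5, -1/3)
4. P is the intersection of line FS and line TB ⇒ P = (2/7, -5/21)
P = F + t·(S−F) with t = 2/7, so FP:PS = t:(1−t) = 2/7:5/7

FP:PS = 2/5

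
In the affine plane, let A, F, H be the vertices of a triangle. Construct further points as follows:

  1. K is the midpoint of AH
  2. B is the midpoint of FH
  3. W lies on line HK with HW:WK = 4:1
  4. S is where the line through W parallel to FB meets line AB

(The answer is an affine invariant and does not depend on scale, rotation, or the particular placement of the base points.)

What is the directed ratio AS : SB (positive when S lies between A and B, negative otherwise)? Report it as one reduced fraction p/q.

Assign A = (0, 0), F = (1, 0), H = (0, 1) — the answer is frame-independent, so this choice is without loss of generality.
1. K is the midpoint of AH ⇒ K = (0, 1/2)
2. B is the midpoint of FH ⇒ B = (1/2, 1/2)
3. W lies on line HK with HW:WK = 4:1 ⇒ W = (0, 3/5)
4. S is where the line through W parallel to FB meets line AB ⇒ S = (3/10, 3/10)
S = A + t·(B−A) with t = 3/5, so AS:SB = t:(1−t) = 3/5:2/5

AS:SB = 3/2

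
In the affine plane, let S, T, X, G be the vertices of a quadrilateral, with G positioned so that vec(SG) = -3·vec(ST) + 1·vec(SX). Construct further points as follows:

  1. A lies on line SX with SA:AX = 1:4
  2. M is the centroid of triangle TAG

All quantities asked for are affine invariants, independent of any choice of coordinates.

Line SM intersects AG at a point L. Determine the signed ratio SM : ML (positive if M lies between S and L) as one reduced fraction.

SM:ML = -10

Choose coordinates S = (0, 0), T = (1, 0), X = (0, 1), G = (-3, 1).
1. A lies on line SX with SA:AX = 1:4 ⇒ A = (0, 1/5)
2. M is the centroid of triangle TAG ⇒ M = (-2/3, 2/5)
line SM meets AG at L = (-3/5, 9/25)
M = S + t·(L−S) with t = 10/9, so SM:ML = 10/9:-1/9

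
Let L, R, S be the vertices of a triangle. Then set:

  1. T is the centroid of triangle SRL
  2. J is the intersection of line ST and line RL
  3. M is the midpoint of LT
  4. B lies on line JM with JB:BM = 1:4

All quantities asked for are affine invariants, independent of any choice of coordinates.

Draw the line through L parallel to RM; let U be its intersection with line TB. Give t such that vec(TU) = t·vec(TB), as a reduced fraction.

t = 10/7

Choose coordinates L = (0, 0), R = (1, 0), S = (0, 1).
1. T is the centroid of triangle SRL ⇒ T = (1/3, 1/3)
2. J is the intersection of line ST and line RL ⇒ J = (1/2, 0)
3. M is the midpoint of LT ⇒ M = (1/6, 1/6)
4. B lies on line JM with JB:BM = 1:4 ⇒ B = (13/30, 1/30)
through L parallel to RM: direction (-5/6, 1/6); meets TB at U = (10/21, -2/21)
U = T + t·(B−T) with t = 10/7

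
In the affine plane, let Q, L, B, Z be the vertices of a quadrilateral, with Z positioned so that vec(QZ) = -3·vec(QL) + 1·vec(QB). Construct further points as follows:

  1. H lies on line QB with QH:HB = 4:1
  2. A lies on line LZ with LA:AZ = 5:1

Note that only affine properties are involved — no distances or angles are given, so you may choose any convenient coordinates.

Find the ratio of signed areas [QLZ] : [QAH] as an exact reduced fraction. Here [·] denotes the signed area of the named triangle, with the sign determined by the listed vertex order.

Set Q = (0, 0), L = (1, 0), B = (0, 1), Z = (-3, 1); any affine frame gives the same invariant.
1. H lies on line QB with QH:HB = 4:1 ⇒ H = (0, 4/5)
2. A lies on line LZ with LA:AZ = 5:1 ⇒ A = (-7/3, 5/6)
2·[QLZ] = 1, 2·[QAH] = -28/15
[QLZ]:[QAH] = 1:-28/15 = -15/28

[QLZ]:[QAH] = -15/28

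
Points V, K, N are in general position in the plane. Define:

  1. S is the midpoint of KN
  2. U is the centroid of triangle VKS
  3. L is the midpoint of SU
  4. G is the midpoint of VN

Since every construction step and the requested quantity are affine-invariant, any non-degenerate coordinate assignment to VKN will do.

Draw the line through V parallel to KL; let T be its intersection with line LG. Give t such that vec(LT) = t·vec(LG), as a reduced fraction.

Choose coordinates V = (0, 0), K = (1, 0), N = (0, 1).
1. S is the midpoint of KN ⇒ S = (1/2, 1/2)
2. U is the centroid of triangle VKS ⇒ U = (1/2, 1/6)
3. L is the midpoint of SU ⇒ L = (1/2, 1/3)
4. G is the midpoint of VN ⇒ G = (0, 1/2)
through V parallel to KL: direction (-1/2, 1/3); meets LG at T = (-3/2, 1)
T = L + t·(G−L) with t = 4

t = 4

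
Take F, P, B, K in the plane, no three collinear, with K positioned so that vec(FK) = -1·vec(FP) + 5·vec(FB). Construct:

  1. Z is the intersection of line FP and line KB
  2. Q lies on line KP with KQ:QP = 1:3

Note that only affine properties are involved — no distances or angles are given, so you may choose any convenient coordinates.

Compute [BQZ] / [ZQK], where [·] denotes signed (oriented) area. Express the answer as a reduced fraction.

[BQZ]:[ZQK] = -1/5

Work in coordinates with F = (0, 0), P = (1, 0), B = (0, 1), K = (-1, 5).
1. Z is the intersection of line FP and line KB ⇒ Z = (1/4, 0)
2. Q lies on line KP with KQ:QP = 1:3 ⇒ Q = (-1/2, 15/4)
2·[BQZ] = -3/16, 2·[ZQK] = 15/16
[BQZ]:[ZQK] = -3/16:15/16 = -1/5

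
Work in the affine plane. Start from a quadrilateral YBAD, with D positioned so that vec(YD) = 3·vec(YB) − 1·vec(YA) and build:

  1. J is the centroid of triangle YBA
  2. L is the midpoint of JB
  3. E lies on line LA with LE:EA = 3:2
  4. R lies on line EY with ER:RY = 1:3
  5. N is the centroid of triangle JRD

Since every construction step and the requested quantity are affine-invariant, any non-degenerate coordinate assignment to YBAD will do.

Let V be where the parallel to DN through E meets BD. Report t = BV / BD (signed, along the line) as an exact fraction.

t = 47/6

Choose coordinates Y = (0, 0), B = (1, 0), A = (0, 1), D = (3, -1).
1. J is the centroid of triangle YBA ⇒ J = (1/3, 1/3)
2. L is the midpoint of JB ⇒ L = (2/3, 1/6)
3. E lies on line LA with LE:EA = 3:2 ⇒ E = (4/15, 2/3)
4. R lies on line EY with ER:RY = 1:3 ⇒ R = (1/5, 1/2)
5. N is the centroid of triangle JRD ⇒ N = (53/45, -1/18)
through E parallel to DN: direction (-82/45, 17/18); meets BD at V = (50/3, -47/6)
V = B + t·(D−B) with t = 47/6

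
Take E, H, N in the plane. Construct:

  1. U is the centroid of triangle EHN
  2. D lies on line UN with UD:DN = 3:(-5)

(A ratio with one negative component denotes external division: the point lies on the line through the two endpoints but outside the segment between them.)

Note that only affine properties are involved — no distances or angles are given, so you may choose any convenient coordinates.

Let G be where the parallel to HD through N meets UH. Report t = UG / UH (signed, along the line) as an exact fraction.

Set E = (0, 0), H = (1, 0), N = (0, 1); any affine frame gives the same invariant.
1. U is the centroid of triangle EHN ⇒ U = (1/3, 1/3)
2. D lies on line UN with UD:DN = 3:(-5) ⇒ D = (5/6, -2/3)
through N parallel to HD: direction (-1/6, -2/3); meets UH at G = (-1/9, 5/9)
G = U + t·(H−U) with t = -2/3

t = -2/3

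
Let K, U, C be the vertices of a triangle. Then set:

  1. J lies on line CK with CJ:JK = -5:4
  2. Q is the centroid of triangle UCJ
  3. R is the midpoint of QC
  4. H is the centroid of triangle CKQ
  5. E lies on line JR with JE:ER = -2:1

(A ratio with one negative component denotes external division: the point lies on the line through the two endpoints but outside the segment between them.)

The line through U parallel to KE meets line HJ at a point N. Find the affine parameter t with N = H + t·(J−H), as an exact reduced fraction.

t = 4

Assign K = (0, 0), U = (1, 0), C = (0, 1) — the answer is frame-independent, so this choice is without loss of generality.
1. J lies on line CK with CJ:JK = -5:4 ⇒ J = (0, -4)
2. Q is the centroid of triangle UCJ ⇒ Q = (1/3, -1)
3. R is the midpoint of QC ⇒ R = (1/6, 0)
4. H is the centroid of triangle CKQ ⇒ H = (1/9, 0)
5. E lies on line JR with JE:ER = -2:1 ⇒ E = (1/3, 4)
through U parallel to KE: direction (1/3, 4); meets HJ at N = (-1/3, -16)
N = H + t·(J−H) with t = 4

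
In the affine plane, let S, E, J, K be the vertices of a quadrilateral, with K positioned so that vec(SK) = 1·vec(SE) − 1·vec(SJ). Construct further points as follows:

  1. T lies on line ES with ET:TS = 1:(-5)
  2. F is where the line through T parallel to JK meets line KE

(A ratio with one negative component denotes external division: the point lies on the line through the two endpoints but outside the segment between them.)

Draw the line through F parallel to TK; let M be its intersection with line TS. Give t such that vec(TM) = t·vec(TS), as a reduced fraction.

t = 3/10

Choose coordinates S = (0, 0), E = (1, 0), J = (0, 1), K = (1, -1).
1. T lies on line ES with ET:TS = 1:(-5) ⇒ T = (5/4, 0)
2. F is where the line through T parallel to JK meets line KE ⇒ F = (1, 1/2)
through F parallel to TK: direction (-1/4, -1); meets TS at M = (7/8, 0)
M = T + t·(S−T) with t = 3/10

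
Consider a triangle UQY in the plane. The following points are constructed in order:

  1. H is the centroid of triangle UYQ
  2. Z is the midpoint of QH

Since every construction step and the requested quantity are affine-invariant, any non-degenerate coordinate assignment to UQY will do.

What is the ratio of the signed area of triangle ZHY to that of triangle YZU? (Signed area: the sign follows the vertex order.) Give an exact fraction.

[ZHY]:[YZU] = 1/4

Assign U = (0, 0), Q = (1, 0), Y = (0, 1) — the answer is frame-independent, so this choice is without loss of generality.
1. H is the centroid of triangle UYQ ⇒ H = (1/3, 1/3)
2. Z is the midpoint of QH ⇒ Z = (2/3, 1/6)
2·[ZHY] = -1/6, 2·[YZU] = -2/3
[ZHY]:[YZU] = -1/6:-2/3 = 1/4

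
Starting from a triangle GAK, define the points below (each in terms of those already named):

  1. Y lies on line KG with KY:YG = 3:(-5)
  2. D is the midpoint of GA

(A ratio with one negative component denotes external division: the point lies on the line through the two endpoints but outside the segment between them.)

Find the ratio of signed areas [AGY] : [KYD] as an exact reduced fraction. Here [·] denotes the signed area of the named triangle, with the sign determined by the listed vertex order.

[AGY]:[KYD] = 10/3

Choose coordinates G = (0, 0), A = (1, 0), K = (0, 1).
1. Y lies on line KG with KY:YG = 3:(-5) ⇒ Y = (0, 5/2)
2. D is the midpoint of GA ⇒ D = (1/2, 0)
2·[AGY] = -5/2, 2·[KYD] = -3/4
[AGY]:[KYD] = -5/2:-3/4 = 10/3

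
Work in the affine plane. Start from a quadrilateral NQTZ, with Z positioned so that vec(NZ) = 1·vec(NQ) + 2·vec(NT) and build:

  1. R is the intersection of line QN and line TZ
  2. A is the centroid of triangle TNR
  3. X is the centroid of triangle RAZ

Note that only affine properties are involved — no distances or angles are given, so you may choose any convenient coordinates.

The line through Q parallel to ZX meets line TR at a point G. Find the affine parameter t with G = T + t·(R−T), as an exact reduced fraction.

Set N = (0, 0), Q = (1, 0), T = (0, 1), Z = (1, 2); any affine frame gives the same invariant.
1. R is the intersection of line QN and line TZ ⇒ R = (-1, 0)
2. A is the centroid of triangle TNR ⇒ A = (-1/3, 1/3)
3. X is the centroid of triangle RAZ ⇒ X = (-1/9, 7/9)
through Q parallel to ZX: direction (-10/9, -11/9); meets TR at G = (21, 22)
G = T + t·(R−T) with t = -21

t = -21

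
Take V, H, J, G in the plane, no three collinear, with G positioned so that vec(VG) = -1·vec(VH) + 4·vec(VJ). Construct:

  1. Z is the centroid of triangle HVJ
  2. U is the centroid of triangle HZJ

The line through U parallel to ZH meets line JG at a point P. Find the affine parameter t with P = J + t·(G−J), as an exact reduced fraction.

t = -2/15

Work in coordinates with V = (0, 0), H = (1, 0), J = (0, 1), G = (-1, 4).
1. Z is the centroid of triangle HVJ ⇒ Z = (1/3, 1/3)
2. U is the centroid of triangle HZJ ⇒ U = (4/9, 4/9)
through U parallel to ZH: direction (2/3, -1/3); meets JG at P = (2/15, 3/5)
P = J + t·(G−J) with t = -2/15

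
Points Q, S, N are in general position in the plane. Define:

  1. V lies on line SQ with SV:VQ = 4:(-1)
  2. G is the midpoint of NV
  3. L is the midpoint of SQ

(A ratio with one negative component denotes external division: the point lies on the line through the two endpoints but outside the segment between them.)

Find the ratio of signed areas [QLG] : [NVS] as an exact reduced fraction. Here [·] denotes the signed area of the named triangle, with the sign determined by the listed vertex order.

Assign Q = (0, 0), S = (1, 0), N = (0, 1) — the answer is frame-independent, so this choice is without loss of generality.
1. V lies on line SQ with SV:VQ = 4:(-1) ⇒ V = (-1/3, 0)
2. G is the midpoint of NV ⇒ G = (-1/6, 1/2)
3. L is the midpoint of SQ ⇒ L = (1/2, 0)
2·[QLG] = 1/4, 2·[NVS] = 4/3
[QLG]:[NVS] = 1/4:4/3 = 3/16

[QLG]:[NVS] = 3/16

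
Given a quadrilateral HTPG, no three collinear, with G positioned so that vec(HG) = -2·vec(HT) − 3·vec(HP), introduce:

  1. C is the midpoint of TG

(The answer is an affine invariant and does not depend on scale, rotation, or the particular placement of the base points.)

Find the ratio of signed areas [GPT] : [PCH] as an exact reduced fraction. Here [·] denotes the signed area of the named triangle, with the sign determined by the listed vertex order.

[GPT]:[PCH] = -12

Work in coordinates with H = (0, 0), T = (1, 0), P = (0, 1), G = (-2, -3).
1. C is the midpoint of TG ⇒ C = (-1/2, -3/2)
2·[GPT] = -6, 2·[PCH] = 1/2
[GPT]:[PCH] = -6:1/2 = -12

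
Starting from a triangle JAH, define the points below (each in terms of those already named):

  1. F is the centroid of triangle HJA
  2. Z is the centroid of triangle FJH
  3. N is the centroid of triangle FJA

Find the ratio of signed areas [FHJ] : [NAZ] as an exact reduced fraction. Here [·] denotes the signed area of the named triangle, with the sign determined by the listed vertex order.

Set J = (0, 0), A = (1, 0), H = (0, 1); any affine frame gives the same invariant.
1. F is the centroid of triangle HJA ⇒ F = (1/3, 1/3)
2. Z is the centroid of triangle FJH ⇒ Z = (1/9, 4/9)
3. N is the centroid of triangle FJA ⇒ N = (4/9, 1/9)
2·[FHJ] = 1/3, 2·[NAZ] = 4/27
[FHJ]:[NAZ] = 1/3:4/27 = 9/4

[FHJ]:[NAZ] = 9/4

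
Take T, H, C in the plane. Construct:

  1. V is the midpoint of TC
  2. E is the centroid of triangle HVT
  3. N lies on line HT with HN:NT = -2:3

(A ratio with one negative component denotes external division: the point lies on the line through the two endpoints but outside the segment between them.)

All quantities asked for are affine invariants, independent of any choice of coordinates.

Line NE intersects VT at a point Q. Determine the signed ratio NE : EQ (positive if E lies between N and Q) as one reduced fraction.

NE:EQ = 8

Set T = (0, 0), H = (1, 0), C = (0, 1); any affine frame gives the same invariant.
1. V is the midpoint of TC ⇒ V = (0, 1/2)
2. E is the centroid of triangle HVT ⇒ E = (1/3, 1/6)
3. N lies on line HT with HN:NT = -2:3 ⇒ N = (3, 0)
line NE meets VT at Q = (0, 3/16)
E = N + t·(Q−N) with t = 8/9, so NE:EQ = 8/9:1/9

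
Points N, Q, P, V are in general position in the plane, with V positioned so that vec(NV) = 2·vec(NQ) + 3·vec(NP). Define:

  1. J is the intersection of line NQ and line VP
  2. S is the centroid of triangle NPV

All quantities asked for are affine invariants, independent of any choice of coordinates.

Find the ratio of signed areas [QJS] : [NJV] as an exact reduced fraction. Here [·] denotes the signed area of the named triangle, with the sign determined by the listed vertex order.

Choose coordinates N = (0, 0), Q = (1, 0), P = (0, 1), V = (2, 3).
1. J is the intersection of line NQ and line VP ⇒ J = (-1, 0)
2. S is the centroid of triangle NPV ⇒ S = (2/3, 4/3)
2·[QJS] = -8/3, 2·[NJV] = -3
[QJS]:[NJV] = -8/3:-3 = 8/9

[QJS]:[NJV] = 8/9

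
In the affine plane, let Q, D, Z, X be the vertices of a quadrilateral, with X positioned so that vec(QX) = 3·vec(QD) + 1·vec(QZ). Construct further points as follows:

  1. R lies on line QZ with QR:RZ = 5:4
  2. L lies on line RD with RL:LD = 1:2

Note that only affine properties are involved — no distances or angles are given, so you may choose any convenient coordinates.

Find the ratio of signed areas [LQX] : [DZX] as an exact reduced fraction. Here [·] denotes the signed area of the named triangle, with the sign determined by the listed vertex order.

[LQX]:[DZX] = -7/27

Set Q = (0, 0), D = (1, 0), Z = (0, 1), X = (3, 1); any affine frame gives the same invariant.
1. R lies on line QZ with QR:RZ = 5:4 ⇒ R = (0, 5/9)
2. L lies on line RD with RL:LD = 1:2 ⇒ L = (1/3, 10/27)
2·[LQX] = 7/9, 2·[DZX] = -3
[LQX]:[DZX] = 7/9:-3 = -7/27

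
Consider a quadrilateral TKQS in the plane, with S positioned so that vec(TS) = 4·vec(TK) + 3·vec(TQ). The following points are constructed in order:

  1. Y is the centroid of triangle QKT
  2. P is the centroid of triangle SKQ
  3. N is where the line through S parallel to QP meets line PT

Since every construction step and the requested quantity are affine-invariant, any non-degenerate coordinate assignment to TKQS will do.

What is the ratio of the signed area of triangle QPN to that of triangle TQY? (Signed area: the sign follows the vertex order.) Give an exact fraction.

Choose coordinates T = (0, 0), K = (1, 0), Q = (0, 1), S = (4, 3).
1. Y is the centroid of triangle QKT ⇒ Y = (1/3, 1/3)
2. P is the centroid of triangle SKQ ⇒ P = (5/3, 4/3)
3. N is where the line through S parallel to QP meets line PT ⇒ N = (11/3, 44/15)
2·[QPN] = 2, 2·[TQY] = -1/3
[QPN]:[TQY] = 2:-1/3 = -6

[QPN]:[TQY] = -6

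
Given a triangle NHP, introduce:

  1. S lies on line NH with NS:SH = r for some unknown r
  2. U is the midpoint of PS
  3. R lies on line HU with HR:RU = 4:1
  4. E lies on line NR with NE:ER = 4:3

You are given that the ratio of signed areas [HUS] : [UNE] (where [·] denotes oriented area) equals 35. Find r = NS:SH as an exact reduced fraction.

r = -3/4

Set N = (0, 0), H = (1, 0), P = (0, 1); any affine frame gives the same invariant.
1. With NS:SH = r, write λ = r/(r+1) so S = N + λ·(H−N); S is affine-linear in λ
2. U is the midpoint of PS ⇒ U is an affine combination of earlier points and hence also affine-linear in λ
3. R lies on line HU with HR:RU = 4:1 ⇒ R is an affine combination of earlier points and hence also affine-linear in λ
4. E lies on line NR with NE:ER = 4:3 ⇒ E is an affine combination of earlier points and hence also affine-linear in λ
Every point depending on S is an affine combination of S and λ-independent points, so each such coordinate is linear in λ; the λ² term in each signed area is a multiple of (H−N)×(H−N) = 0, so 2·[HUS] and 2·[UNE] are each linear in λ. Evaluating at λ=0 and λ=1:
  2·[HUS] = -1/2·λ + 1/2,   2·[UNE] = 2/35
So [HUS]:[UNE] = (-1/2·λ + 1/2) / (2/35). Setting this equal to 35:
  -1/2·λ + 1/2 = 35·(2/35)  ⇒  λ = -3
Then r = λ/(1−λ) = (-3)/(4) = -3/4. Check: with r = -3/4, S = (-3, 0) and [HUS]:[UNE] = 35 as required.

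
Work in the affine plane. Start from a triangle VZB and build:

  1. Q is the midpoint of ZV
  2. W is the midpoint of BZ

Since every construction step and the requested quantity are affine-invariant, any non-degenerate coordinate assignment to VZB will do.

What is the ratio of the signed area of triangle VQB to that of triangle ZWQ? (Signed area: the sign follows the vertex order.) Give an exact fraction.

[VQB]:[ZWQ] = 2

Work in coordinates with V = (0, 0), Z = (1, 0), B = (0, 1).
1. Q is the midpoint of ZV ⇒ Q = (1/2, 0)
2. W is the midpoint of BZ ⇒ W = (1/2, 1/2)
2·[VQB] = 1/2, 2·[ZWQ] = 1/4
[VQB]:[ZWQ] = 1/2:1/4 = 2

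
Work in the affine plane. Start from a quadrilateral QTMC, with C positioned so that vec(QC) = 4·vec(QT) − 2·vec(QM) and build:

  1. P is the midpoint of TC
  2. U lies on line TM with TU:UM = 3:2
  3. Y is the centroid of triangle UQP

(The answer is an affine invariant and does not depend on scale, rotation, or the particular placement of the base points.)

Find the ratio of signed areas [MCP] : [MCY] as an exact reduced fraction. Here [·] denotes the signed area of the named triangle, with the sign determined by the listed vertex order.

Choose coordinates Q = (0, 0), T = (1, 0), M = (0, 1), C = (4, -2).
1. P is the midpoint of TC ⇒ P = (5/2, -1)
2. U lies on line TM with TU:UM = 3:2 ⇒ U = (2/5, 3/5)
3. Y is the centroid of triangle UQP ⇒ Y = (29/30, -2/15)
2·[MCP] = -1/2, 2·[MCY] = -49/30
[MCP]:[MCY] = -1/2:-49/30 = 15/49

[MCP]:[MCY] = 15/49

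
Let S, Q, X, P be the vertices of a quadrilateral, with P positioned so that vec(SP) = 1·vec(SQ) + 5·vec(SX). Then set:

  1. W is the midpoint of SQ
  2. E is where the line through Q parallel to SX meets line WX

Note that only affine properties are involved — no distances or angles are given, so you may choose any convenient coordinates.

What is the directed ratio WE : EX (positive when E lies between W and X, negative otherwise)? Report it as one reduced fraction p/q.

WE:EX = -1/2

Work in coordinates with S = (0, 0), Q = (1, 0), X = (0, 1), P = (1, 5).
1. W is the midpoint of SQ ⇒ W = (1/2, 0)
2. E is where the line through Q parallel to SX meets line WX ⇒ E = (1, -1)
E = W + t·(X−W) with t = -1, so WE:EX = t:(1−t) = -1:2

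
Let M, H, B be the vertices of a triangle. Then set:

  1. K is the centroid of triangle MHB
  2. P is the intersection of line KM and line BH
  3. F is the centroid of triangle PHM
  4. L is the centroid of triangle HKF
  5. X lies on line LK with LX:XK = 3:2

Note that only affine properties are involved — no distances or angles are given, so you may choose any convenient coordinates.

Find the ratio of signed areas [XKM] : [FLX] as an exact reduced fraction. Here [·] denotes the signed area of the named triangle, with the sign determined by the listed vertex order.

Work in coordinates with M = (0, 0), H = (1, 0), B = (0, 1).
1. K is the centroid of triangle MHB ⇒ K = (1/3, 1/3)
2. P is the intersection of line KM and line BH ⇒ P = (1/2, 1/2)
3. F is the centroid of triangle PHM ⇒ F = (1/2, 1/6)
4. L is the centroid of triangle HKF ⇒ L = (11/18, 1/6)
5. X lies on line LK with LX:XK = 3:2 ⇒ X = (4/9, 4/15)
2·[XKM] = 8/135, 2·[FLX] = 1/90
[XKM]:[FLX] = 8/135:1/90 = 16/3

[XKM]:[FLX] = 16/3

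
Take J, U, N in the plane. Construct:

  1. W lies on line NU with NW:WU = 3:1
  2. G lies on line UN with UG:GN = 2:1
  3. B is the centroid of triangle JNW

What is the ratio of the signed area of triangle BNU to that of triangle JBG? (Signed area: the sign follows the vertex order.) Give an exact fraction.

Assign J = (0, 0), U = (1, 0), N = (0, 1) — the answer is frame-independent, so this choice is without loss of generality.
1. W lies on line NU with NW:WU = 3:1 ⇒ W = (3/4, 1/4)
2. G lies on line UN with UG:GN = 2:1 ⇒ G = (1/3, 2/3)
3. B is the centroid of triangle JNW ⇒ B = (1/4, 5/12)
2·[BNU] = -1/3, 2·[JBG] = 1/36
[BNU]:[JBG] = -1/3:1/36 = -12

[BNU]:[JBG] = -12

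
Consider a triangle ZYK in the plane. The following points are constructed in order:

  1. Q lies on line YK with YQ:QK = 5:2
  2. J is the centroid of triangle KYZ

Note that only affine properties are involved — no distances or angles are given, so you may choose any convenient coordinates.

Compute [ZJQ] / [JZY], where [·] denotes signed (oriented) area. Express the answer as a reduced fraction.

Choose coordinates Z = (0, 0), Y = (1, 0), K = (0, 1).
1. Q lies on line YK with YQ:QK = 5:2 ⇒ Q = (2/7, 5/7)
2. J is the centroid of triangle KYZ ⇒ J = (1/3, 1/3)
2·[ZJQ] = 1/7, 2·[JZY] = 1/3
[ZJQ]:[JZY] = 1/7:1/3 = 3/7

[ZJQ]:[JZY] = 3/7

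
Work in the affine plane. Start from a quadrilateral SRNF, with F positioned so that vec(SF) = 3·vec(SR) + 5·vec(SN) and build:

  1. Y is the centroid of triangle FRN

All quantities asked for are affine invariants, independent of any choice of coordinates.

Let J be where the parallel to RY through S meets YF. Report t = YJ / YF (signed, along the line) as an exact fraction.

Set S = (0, 0), R = (1, 0), N = (0, 1), F = (3, 5); any affine frame gives the same invariant.
1. Y is the centroid of triangle FRN ⇒ Y = (4/3, 2)
through S parallel to RY: direction (1/3, 2); meets YF at J = (-2/21, -4/7)
J = Y + t·(F−Y) with t = -6/7

t = -6/7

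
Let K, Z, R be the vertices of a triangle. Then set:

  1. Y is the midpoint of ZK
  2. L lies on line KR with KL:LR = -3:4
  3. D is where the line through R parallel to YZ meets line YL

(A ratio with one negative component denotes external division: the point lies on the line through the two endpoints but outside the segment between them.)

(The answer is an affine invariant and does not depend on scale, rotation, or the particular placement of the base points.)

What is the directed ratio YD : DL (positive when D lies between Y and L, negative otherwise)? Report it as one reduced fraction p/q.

YD:DL = -1/4

Assign K = (0, 0), Z = (1, 0), R = (0, 1) — the answer is frame-independent, so this choice is without loss of generality.
1. Y is the midpoint of ZK ⇒ Y = (1/2, 0)
2. L lies on line KR with KL:LR = -3:4 ⇒ L = (0, -3)
3. D is where the line through R parallel to YZ meets line YL ⇒ D = (2/3, 1)
D = Y + t·(L−Y) with t = -1/3, so YD:DL = t:(1−t) = -1/3:4/3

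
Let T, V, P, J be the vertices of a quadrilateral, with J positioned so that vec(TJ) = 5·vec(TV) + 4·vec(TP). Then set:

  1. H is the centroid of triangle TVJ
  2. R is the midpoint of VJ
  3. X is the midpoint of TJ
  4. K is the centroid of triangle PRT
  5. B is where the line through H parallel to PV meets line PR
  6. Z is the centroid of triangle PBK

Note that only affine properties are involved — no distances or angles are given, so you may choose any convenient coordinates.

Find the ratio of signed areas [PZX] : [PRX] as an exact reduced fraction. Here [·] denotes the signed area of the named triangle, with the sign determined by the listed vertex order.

Choose coordinates T = (0, 0), V = (1, 0), P = (0, 1), J = (5, 4).
1. H is the centroid of triangle TVJ ⇒ H = (2, 4/3)
2. R is the midpoint of VJ ⇒ R = (3, 2)
3. X is the midpoint of TJ ⇒ X = (5/2, 2)
4. K is the centroid of triangle PRT ⇒ K = (1, 1)
5. B is where the line through H parallel to PV meets line PR ⇒ B = (7/4, 19/12)
6. Z is the centroid of triangle PBK ⇒ Z = (11/12, 43/36)
2·[PZX] = 31/72, 2·[PRX] = 1/2
[PZX]:[PRX] = 31/72:1/2 = 31/36

[PZX]:[PRX] = 31/36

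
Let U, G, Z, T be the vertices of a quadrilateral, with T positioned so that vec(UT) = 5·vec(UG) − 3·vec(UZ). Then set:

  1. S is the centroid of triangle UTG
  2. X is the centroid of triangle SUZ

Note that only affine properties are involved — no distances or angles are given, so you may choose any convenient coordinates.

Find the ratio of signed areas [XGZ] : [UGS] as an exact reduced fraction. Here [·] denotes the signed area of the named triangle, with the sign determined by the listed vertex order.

Choose coordinates U = (0, 0), G = (1, 0), Z = (0, 1), T = (5, -3).
1. S is the centroid of triangle UTG ⇒ S = (2, -1)
2. X is the centroid of triangle SUZ ⇒ X = (2/3, 0)
2·[XGZ] = 1/3, 2·[UGS] = -1
[XGZ]:[UGS] = 1/3:-1 = -1/3

[XGZ]:[UGS] = -1/3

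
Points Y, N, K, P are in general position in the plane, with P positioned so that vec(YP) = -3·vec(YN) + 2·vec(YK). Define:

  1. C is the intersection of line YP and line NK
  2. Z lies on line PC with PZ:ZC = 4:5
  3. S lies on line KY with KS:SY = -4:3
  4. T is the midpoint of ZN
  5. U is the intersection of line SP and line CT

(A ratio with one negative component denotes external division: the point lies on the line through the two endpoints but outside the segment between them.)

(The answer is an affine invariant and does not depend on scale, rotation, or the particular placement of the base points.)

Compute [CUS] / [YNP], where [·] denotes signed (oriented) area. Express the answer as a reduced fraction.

[CUS]:[YNP] = 81/7

Assign Y = (0, 0), N = (1, 0), K = (0, 1), P = (-3, 2) — the answer is frame-independent, so this choice is without loss of generality.
1. C is the intersection of line YP and line NK ⇒ C = (3, -2)
2. Z lies on line PC with PZ:ZC = 4:5 ⇒ Z = (-1/3, 2/9)
3. S lies on line KY with KS:SY = -4:3 ⇒ S = (0, -3)
4. T is the midpoint of ZN ⇒ T = (1/3, 1/9)
5. U is the intersection of line SP and line CT ⇒ U = (-27/7, 24/7)
2·[CUS] = 162/7, 2·[YNP] = 2
[CUS]:[YNP] = 162/7:2 = 81/7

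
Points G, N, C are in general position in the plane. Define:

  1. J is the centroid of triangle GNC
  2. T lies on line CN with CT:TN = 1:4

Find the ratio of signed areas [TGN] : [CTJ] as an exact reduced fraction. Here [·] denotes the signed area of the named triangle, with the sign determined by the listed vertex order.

Work in coordinates with G = (0, 0), N = (1, 0), C = (0, 1).
1. J is the centroid of triangle GNC ⇒ J = (1/3, 1/3)
2. T lies on line CN with CT:TN = 1:4 ⇒ T = (1/5, 4/5)
2·[TGN] = 4/5, 2·[CTJ] = -1/15
[TGN]:[CTJ] = 4/5:-1/15 = -12

[TGN]:[CTJ] = -12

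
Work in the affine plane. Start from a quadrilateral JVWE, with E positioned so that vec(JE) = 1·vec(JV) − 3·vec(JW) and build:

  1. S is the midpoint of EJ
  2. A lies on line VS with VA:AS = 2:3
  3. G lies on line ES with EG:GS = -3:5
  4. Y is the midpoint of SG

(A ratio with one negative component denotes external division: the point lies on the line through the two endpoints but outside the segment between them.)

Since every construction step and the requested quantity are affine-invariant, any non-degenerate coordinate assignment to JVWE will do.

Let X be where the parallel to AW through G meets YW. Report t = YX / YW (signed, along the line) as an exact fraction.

Assign J = (0, 0), V = (1, 0), W = (0, 1), E = (1, -3) — the answer is frame-independent, so this choice is without loss of generality.
1. S is the midpoint of EJ ⇒ S = (1/2, -3/2)
2. A lies on line VS with VA:AS = 2:3 ⇒ A = (4/5, -3/5)
3. G lies on line ES with EG:GS = -3:5 ⇒ G = (7/4, -21/4)
4. Y is the midpoint of SG ⇒ Y = (9/8, -27/8)
through G parallel to AW: direction (-4/5, 8/5); meets YW at X = (99/68, -317/68)
X = Y + t·(W−Y) with t = -5/17

t = -5/17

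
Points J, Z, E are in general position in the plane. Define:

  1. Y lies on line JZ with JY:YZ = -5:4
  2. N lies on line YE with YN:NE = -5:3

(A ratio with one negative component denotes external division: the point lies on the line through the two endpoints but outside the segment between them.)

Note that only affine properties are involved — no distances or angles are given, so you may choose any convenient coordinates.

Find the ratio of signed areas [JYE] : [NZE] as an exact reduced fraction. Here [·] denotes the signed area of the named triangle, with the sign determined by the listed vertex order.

[JYE]:[NZE] = 5/6

Set J = (0, 0), Z = (1, 0), E = (0, 1); any affine frame gives the same invariant.
1. Y lies on line JZ with JY:YZ = -5:4 ⇒ Y = (5, 0)
2. N lies on line YE with YN:NE = -5:3 ⇒ N = (-15/2, 5/2)
2·[JYE] = 5, 2·[NZE] = 6
[JYE]:[NZE] = 5:6 = 5/6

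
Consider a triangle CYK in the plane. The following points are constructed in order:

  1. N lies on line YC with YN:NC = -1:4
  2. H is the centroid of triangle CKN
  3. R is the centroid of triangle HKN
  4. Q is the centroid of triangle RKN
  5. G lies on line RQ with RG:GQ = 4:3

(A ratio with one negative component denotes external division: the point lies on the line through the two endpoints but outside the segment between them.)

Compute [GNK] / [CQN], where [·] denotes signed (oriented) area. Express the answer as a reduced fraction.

[GNK]:[CQN] = -1/7

Set C = (0, 0), Y = (1, 0), K = (0, 1); any affine frame gives the same invariant.
1. N lies on line YC with YN:NC = -1:4 ⇒ N = (4/3, 0)
2. H is the centroid of triangle CKN ⇒ H = (4/9, 1/3)
3. R is the centroid of triangle HKN ⇒ R = (16/27, 4/9)
4. Q is the centroid of triangle RKN ⇒ Q = (52/81, 13/27)
5. G lies on line RQ with RG:GQ = 4:3 ⇒ G = (352/567, 88/189)
2·[GNK] = 52/567, 2·[CQN] = -52/81
[GNK]:[CQN] = 52/567:-52/81 = -1/7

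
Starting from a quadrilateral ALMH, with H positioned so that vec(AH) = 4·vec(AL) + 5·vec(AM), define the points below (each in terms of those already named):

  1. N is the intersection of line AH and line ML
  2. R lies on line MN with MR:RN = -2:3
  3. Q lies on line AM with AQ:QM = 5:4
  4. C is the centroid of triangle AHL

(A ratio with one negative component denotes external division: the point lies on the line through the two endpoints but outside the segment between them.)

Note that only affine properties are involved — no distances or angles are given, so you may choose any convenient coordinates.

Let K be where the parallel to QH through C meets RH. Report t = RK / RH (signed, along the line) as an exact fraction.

Work in coordinates with A = (0, 0), L = (1, 0), M = (0, 1), H = (4, 5).
1. N is the intersection of line AH and line ML ⇒ N = (4/9, 5/9)
2. R lies on line MN with MR:RN = -2:3 ⇒ R = (-8/9, 17/9)
3. Q lies on line AM with AQ:QM = 5:4 ⇒ Q = (0, 5/9)
4. C is the centroid of triangle AHL ⇒ C = (5/3, 5/3)
through C parallel to QH: direction (4, 40/9); meets RH at K = (784/141, 845/141)
K = R + t·(H−R) with t = 62/47

t = 62/47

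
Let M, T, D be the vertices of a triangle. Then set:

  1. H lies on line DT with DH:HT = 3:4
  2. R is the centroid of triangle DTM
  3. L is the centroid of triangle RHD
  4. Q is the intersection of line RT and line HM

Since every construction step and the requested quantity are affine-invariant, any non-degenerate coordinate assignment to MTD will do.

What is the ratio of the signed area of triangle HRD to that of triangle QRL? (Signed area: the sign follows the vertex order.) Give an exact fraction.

Work in coordinates with M = (0, 0), T = (1, 0), D = (0, 1).
1. H lies on line DT with DH:HT = 3:4 ⇒ H = (3/7, 4/7)
2. R is the centroid of triangle DTM ⇒ R = (1/3, 1/3)
3. L is the centroid of triangle RHD ⇒ L = (16/63, 40/63)
4. Q is the intersection of line RT and line HM ⇒ Q = (3/11, 4/11)
2·[HRD] = -1/7, 2·[QRL] = 1/63
[HRD]:[QRL] = -1/7:1/63 = -9

[HRD]:[QRL] = -9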